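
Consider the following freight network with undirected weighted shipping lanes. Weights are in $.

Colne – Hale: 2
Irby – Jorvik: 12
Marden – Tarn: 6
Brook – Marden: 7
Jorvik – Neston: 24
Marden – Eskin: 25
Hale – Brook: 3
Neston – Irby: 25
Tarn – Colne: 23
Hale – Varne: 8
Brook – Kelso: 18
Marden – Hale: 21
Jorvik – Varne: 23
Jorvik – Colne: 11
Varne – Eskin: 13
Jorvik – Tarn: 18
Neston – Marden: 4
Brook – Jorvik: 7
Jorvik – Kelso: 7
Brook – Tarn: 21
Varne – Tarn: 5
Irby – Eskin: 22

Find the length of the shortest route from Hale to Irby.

$22

Settle nodes by increasing distance from Hale:
Hale: 0
Colne: 2  (via Hale)
Brook: 3  (via Hale)
Varne: 8  (via Hale)
Jorvik: 10  (via Brook)
Marden: 10  (via Brook)
Tarn: 13  (via Varne)
Neston: 14  (via Marden)
Kelso: 17  (via Jorvik)
Eskin: 21  (via Varne)
Irby: 22  (via Jorvik)
Shortest route: Hale → Brook → Jorvik → Irby = $22.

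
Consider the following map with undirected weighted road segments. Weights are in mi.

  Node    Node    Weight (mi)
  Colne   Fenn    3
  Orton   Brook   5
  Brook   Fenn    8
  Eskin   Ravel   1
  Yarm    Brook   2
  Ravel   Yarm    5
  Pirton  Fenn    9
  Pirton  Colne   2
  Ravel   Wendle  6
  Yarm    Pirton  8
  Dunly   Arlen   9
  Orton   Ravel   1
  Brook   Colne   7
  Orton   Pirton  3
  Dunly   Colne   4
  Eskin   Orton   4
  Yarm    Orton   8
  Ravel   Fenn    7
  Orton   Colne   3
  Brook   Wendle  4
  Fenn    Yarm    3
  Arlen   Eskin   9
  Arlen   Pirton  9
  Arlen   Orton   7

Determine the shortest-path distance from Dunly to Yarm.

Enumerating some paths:
Dunly → Colne → Fenn → Yarm: 4+3+3 = 10
Dunly → Colne → Orton → Ravel → Yarm: 4+3+1+5 = 13
The minimum is 10 mi via Dunly → Colne → Fenn → Yarm.

10 mi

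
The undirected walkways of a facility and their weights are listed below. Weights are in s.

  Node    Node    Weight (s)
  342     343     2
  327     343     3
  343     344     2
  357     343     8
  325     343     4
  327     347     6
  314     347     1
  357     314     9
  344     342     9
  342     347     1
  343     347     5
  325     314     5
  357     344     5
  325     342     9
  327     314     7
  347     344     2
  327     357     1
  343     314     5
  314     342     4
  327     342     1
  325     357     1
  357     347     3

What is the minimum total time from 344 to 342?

Candidate routes:
344–347–342: 2+1 = 3
344–343–327–342: 2+3+1 = 6
344–343–342: 2+2 = 4
The minimum is 3 s via 344–347–342.

3 s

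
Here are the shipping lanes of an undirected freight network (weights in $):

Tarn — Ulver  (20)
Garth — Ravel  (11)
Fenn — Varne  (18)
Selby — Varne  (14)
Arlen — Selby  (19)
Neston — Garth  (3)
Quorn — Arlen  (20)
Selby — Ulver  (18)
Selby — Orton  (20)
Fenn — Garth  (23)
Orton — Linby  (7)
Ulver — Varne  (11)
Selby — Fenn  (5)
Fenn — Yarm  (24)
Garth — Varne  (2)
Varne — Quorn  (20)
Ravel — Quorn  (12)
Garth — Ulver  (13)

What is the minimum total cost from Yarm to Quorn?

Running Dijkstra from Yarm:
Yarm: 0
Fenn: 24  (via Yarm)
Selby: 29  (via Fenn)
Varne: 42  (via Fenn)
Garth: 44  (via Varne)
Neston: 47  (via Garth)
Ulver: 47  (via Selby)
Arlen: 48  (via Selby)
Orton: 49  (via Selby)
Ravel: 55  (via Garth)
Linby: 56  (via Orton)
Quorn: 62  (via Varne)
Shortest route: Yarm–Fenn–Varne–Quorn = $62.

$62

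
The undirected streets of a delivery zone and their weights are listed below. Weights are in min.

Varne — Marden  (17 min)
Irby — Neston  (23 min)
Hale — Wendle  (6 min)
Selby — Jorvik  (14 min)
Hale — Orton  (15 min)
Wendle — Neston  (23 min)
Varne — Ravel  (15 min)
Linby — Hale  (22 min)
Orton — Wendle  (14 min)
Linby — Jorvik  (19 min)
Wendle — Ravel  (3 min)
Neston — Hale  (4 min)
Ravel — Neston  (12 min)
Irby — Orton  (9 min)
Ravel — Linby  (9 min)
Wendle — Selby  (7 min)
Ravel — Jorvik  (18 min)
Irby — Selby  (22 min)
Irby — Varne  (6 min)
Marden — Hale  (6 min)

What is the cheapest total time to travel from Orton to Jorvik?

Settle nodes by increasing distance from Orton:
Orton: 0
Irby: 9  (via Orton)
Wendle: 14  (via Orton)
Hale: 15  (via Orton)
Varne: 15  (via Irby)
Ravel: 17  (via Wendle)
Neston: 19  (via Hale)
Marden: 21  (via Hale)
Selby: 21  (via Wendle)
Linby: 26  (via Ravel)
Jorvik: 35  (via Ravel)
Shortest route: Orton → Wendle → Ravel → Jorvik = 35 min.

35 min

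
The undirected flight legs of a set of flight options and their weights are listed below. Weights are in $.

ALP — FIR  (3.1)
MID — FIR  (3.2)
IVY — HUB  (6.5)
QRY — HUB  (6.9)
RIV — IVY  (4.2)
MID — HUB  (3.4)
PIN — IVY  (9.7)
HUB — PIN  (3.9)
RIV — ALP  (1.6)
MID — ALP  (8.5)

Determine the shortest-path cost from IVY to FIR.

$8.9

Shortest distances from IVY:
IVY: 0
RIV: 4.2  (via IVY)
ALP: 5.8  (via RIV)
HUB: 6.5  (via IVY)
FIR: 8.9  (via ALP)
Shortest route: IVY → RIV → ALP → FIR = $8.9.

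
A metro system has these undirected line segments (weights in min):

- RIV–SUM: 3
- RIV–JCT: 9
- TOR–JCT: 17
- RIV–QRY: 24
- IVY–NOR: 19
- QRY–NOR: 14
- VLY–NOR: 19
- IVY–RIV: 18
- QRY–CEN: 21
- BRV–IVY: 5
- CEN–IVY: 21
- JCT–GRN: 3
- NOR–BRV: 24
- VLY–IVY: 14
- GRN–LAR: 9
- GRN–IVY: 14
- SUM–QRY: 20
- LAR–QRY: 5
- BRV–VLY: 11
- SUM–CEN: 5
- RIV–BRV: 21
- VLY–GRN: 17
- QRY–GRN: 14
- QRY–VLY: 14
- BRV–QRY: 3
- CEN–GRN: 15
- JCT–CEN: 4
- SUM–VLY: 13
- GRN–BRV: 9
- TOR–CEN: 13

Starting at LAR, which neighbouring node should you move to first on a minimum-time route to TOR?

Enumerating some paths:
LAR–QRY–BRV–GRN–JCT–CEN–TOR: 5+3+9+3+4+13 = 37
LAR–GRN–JCT–TOR: 9+3+17 = 29
The minimum is 29 min via LAR–GRN–JCT–TOR.
So from LAR the first move is to GRN.

GRN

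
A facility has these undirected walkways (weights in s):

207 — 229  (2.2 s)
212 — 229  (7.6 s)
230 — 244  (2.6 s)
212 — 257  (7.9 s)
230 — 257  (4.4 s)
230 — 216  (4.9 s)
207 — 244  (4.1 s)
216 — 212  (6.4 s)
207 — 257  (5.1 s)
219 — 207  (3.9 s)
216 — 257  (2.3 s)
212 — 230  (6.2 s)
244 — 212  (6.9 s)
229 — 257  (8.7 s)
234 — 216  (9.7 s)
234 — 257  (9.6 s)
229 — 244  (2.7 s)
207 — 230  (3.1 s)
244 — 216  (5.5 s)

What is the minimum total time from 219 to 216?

Settle nodes by increasing distance from 219:
219: 0
207: 3.9  (via 219)
229: 6.1  (via 207)
230: 7  (via 207)
244: 8  (via 207)
257: 9  (via 207)
216: 11.3  (via 257)
Shortest route: 219 → 207 → 257 → 216 = 11.3 s.

11.3 s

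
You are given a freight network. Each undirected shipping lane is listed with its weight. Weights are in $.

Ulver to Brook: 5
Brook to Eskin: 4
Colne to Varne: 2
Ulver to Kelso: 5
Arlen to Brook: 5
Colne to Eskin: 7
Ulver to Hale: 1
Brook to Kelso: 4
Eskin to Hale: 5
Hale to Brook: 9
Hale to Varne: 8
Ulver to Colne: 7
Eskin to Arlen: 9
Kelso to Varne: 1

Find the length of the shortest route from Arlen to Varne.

Shortest distances from Arlen:
Arlen: 0
Brook: 5  (via Arlen)
Kelso: 9  (via Brook)
Eskin: 9  (via Arlen)
Ulver: 10  (via Brook)
Varne: 10  (via Kelso)
Shortest route: Arlen → Brook → Kelso → Varne = $10.

$10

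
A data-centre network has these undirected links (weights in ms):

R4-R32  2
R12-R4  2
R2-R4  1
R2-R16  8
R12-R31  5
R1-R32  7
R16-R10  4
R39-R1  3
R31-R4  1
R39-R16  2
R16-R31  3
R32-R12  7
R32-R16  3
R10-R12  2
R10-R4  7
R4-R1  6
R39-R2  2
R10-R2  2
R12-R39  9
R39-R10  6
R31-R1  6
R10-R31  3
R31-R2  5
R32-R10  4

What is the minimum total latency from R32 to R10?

4 ms

Candidate routes:
R32 - R4 - R12 - R10: 2+2+2 = 6
R32 - R4 - R31 - R10: 2+1+3 = 6
R32 - R10: 4 = 4
R32 - R4 - R2 - R10: 2+1+2 = 5
The minimum is 4 ms via R32 - R10.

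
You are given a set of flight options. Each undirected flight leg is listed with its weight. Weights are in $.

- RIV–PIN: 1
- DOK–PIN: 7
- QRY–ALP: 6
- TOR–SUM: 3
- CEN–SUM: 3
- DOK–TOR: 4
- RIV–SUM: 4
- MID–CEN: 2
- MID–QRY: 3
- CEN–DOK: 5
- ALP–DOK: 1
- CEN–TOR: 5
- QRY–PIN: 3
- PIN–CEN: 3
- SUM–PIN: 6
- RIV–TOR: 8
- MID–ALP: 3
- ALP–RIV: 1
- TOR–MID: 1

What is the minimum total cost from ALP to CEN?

Enumerating some paths:
ALP–RIV–PIN–CEN: 1+1+3 = 5
ALP–DOK–CEN: 1+5 = 6
ALP–DOK–TOR–MID–CEN: 1+4+1+2 = 8
The minimum is $5 via ALP–RIV–PIN–CEN.

$5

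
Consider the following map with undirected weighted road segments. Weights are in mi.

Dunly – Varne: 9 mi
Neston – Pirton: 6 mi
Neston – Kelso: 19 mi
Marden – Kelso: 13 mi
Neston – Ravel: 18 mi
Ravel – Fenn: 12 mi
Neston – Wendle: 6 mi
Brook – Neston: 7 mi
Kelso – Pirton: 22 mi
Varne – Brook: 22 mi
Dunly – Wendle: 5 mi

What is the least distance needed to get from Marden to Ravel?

50 mi

Enumerating some paths:
Marden–Kelso–Neston–Ravel: 13+19+18 = 50
Marden–Kelso–Pirton–Neston–Ravel: 13+22+6+18 = 59
Cheapest is Marden–Kelso–Neston–Ravel at 50 mi.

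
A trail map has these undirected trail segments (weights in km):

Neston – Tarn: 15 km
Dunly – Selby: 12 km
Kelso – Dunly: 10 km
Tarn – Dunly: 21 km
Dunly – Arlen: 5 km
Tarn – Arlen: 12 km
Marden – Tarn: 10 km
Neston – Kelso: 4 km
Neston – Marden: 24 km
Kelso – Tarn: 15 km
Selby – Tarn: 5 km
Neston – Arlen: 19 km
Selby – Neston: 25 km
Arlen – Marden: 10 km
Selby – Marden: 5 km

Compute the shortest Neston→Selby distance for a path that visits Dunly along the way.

Best Neston to Dunly: Neston–Kelso–Dunly costing 14
Shortest Dunly→Selby: Dunly–Selby = 12
Total via Dunly: 14 + 12 = 26 km.

26 km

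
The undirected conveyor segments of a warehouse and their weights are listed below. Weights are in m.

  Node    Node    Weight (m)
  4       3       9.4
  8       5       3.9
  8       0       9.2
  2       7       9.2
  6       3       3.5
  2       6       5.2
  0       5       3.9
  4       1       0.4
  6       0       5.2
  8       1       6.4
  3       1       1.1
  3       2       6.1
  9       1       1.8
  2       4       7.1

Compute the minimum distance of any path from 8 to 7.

Candidate routes:
8 → 1 → 4 → 2 → 7: 6.4+0.4+7.1+9.2 = 23.1
8 → 1 → 3 → 2 → 7: 6.4+1.1+6.1+9.2 = 22.8
Cheapest is 8 → 1 → 3 → 2 → 7 at 22.8 m.

22.8 m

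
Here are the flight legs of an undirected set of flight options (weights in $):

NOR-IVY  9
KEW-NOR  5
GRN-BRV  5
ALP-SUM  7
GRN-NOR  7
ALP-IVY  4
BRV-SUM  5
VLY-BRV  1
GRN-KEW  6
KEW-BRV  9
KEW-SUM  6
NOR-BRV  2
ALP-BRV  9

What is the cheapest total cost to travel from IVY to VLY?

Settle nodes by increasing distance from IVY:
IVY: 0
ALP: 4  (via IVY)
NOR: 9  (via IVY)
BRV: 11  (via NOR)
SUM: 11  (via ALP)
VLY: 12  (via BRV)
Shortest route: IVY → NOR → BRV → VLY = $12.

$12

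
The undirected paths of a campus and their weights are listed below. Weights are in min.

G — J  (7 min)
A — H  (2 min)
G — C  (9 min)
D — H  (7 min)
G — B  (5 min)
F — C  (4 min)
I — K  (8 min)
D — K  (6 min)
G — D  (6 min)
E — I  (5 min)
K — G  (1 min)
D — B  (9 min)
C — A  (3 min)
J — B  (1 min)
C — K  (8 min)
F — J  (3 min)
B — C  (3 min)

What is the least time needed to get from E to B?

19 min

Compare a few routes:
E → I → K → G → J → B: 5+8+1+7+1 = 22
E → I → K → G → B: 5+8+1+5 = 19
E → I → K → C → B: 5+8+8+3 = 24
The minimum is 19 min via E → I → K → G → B.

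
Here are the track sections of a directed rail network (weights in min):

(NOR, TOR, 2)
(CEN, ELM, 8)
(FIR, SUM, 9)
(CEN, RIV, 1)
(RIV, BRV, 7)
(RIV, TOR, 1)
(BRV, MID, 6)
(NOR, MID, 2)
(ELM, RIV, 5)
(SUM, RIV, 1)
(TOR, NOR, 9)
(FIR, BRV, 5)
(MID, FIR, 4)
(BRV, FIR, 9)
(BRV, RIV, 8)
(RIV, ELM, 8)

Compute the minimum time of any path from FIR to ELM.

Compare a few routes:
FIR–BRV–RIV–ELM: 5+8+8 = 21
FIR–SUM–RIV–ELM: 9+1+8 = 18
The minimum is 18 min via FIR–SUM–RIV–ELM.

18 min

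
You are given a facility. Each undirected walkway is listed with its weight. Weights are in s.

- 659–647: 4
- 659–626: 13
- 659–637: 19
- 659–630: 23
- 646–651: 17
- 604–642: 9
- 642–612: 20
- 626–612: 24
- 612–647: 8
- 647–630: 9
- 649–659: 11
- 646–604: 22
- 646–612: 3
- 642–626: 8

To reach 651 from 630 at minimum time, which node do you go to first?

Enumerating some paths:
630 → 659 → 647 → 612 → 646 → 651: 23+4+8+3+17 = 55
630 → 647 → 612 → 646 → 651: 9+8+3+17 = 37
630 → 647 → 659 → 626 → 612 → 646 → 651: 9+4+13+24+3+17 = 70
The minimum is 37 s via 630 → 647 → 612 → 646 → 651.
So from 630 the first move is to 647.

647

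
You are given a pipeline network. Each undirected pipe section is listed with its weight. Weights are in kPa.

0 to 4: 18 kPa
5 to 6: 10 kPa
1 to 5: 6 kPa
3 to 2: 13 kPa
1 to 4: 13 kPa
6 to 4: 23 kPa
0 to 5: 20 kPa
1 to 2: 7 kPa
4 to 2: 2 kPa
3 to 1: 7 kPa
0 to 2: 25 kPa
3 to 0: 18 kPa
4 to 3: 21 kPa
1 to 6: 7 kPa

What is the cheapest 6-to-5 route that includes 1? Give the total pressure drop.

13 kPa

Best 6 to 1: 6–1 costing 7
Shortest 1→5: 1–5 = 6
Total via 1: 7 + 6 = 13 kPa.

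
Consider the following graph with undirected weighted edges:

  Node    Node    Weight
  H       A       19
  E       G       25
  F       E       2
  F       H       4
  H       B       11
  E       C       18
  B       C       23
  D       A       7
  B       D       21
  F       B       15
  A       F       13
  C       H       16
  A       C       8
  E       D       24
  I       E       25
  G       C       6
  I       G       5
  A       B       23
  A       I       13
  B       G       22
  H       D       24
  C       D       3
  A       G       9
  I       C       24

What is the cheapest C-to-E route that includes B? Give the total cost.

40

Best C to B: C → B costing 23
Best B to E: B → F → E costing 17
Total via B: 23 + 17 = 40.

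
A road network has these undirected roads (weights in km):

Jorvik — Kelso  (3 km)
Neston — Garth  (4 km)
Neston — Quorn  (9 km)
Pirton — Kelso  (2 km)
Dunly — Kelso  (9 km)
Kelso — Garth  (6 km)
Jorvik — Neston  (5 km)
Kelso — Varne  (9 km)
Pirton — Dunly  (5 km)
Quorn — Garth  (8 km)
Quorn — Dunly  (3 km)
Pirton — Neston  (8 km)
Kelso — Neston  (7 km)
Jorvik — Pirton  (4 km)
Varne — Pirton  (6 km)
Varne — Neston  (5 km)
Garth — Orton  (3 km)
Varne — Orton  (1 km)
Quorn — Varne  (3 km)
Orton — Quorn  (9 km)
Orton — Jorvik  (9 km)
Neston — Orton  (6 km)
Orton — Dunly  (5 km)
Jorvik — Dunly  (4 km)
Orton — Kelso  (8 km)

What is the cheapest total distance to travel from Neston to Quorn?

Shortest distances from Neston:
Neston: 0
Garth: 4  (via Neston)
Varne: 5  (via Neston)
Jorvik: 5  (via Neston)
Orton: 6  (via Neston)
Kelso: 7  (via Neston)
Pirton: 8  (via Neston)
Quorn: 8  (via Varne)
Shortest route: Neston–Varne–Quorn = 8 km.

8 km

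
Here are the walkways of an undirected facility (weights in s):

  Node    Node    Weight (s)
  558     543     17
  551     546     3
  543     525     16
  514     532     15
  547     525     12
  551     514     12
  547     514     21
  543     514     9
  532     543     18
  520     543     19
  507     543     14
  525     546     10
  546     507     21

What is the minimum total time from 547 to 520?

Candidate routes:
547–525–543–520: 12+16+19 = 47
547–514–543–520: 21+9+19 = 49
Cheapest is 547–525–543–520 at 47 s.

47 s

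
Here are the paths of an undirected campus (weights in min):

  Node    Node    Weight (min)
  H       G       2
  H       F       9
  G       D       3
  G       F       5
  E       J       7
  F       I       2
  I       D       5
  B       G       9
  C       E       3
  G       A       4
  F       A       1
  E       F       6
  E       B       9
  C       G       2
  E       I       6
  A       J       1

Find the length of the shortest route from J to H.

Settle nodes by increasing distance from J:
J: 0
A: 1  (via J)
F: 2  (via A)
I: 4  (via F)
G: 5  (via A)
C: 7  (via G)
E: 7  (via J)
H: 7  (via G)
Shortest route: J–A–G–H = 7 min.

7 min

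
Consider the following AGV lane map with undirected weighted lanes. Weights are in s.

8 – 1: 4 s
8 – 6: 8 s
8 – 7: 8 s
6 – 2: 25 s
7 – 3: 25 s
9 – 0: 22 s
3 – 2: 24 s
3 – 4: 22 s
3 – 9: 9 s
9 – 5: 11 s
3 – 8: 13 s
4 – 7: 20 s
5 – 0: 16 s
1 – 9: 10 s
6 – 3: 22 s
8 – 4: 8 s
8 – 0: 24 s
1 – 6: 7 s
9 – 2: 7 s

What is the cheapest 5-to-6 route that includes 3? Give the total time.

41 s

Shortest 5→3: 5 → 9 → 3 = 20
Best 3 to 6: 3 → 8 → 6 costing 21
Total via 3: 20 + 21 = 41 s.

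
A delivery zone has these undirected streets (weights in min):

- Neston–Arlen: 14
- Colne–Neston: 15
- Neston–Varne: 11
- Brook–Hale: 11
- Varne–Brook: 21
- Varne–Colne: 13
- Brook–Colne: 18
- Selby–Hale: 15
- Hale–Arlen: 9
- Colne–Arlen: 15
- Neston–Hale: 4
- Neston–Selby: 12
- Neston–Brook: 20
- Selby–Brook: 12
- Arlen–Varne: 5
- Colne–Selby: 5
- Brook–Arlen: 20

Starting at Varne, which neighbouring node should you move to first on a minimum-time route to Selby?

Compare a few routes:
Varne → Colne → Selby: 13+5 = 18
Varne → Arlen → Hale → Selby: 5+9+15 = 29
Varne → Neston → Selby: 11+12 = 23
Varne → Arlen → Colne → Selby: 5+15+5 = 25
Cheapest is Varne → Colne → Selby at 18 min.
So from Varne the first move is to Colne.

Colne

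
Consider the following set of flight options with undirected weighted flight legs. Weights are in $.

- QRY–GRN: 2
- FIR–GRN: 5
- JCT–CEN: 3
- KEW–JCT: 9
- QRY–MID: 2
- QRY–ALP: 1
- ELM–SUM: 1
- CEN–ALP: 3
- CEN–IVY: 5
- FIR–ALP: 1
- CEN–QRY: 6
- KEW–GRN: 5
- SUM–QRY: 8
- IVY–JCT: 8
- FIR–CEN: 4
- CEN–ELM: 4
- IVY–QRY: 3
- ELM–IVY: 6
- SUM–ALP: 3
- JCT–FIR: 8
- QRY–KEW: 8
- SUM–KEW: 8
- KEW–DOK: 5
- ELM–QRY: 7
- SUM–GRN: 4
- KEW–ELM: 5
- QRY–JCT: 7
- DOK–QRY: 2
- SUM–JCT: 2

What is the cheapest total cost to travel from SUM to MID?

$6

Candidate routes:
SUM - GRN - QRY - MID: 4+2+2 = 8
SUM - ALP - QRY - MID: 3+1+2 = 6
The minimum is $6 via SUM - ALP - QRY - MID.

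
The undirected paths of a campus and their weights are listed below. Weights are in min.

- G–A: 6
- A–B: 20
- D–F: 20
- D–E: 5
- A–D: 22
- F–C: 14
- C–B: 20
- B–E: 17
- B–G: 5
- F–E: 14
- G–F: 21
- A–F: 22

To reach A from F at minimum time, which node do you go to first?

Compare a few routes:
F - E - D - A: 14+5+22 = 41
F - G - A: 21+6 = 27
F - A: 22 = 22
The minimum is 22 min via F - A.
So from F the first move is to A.

A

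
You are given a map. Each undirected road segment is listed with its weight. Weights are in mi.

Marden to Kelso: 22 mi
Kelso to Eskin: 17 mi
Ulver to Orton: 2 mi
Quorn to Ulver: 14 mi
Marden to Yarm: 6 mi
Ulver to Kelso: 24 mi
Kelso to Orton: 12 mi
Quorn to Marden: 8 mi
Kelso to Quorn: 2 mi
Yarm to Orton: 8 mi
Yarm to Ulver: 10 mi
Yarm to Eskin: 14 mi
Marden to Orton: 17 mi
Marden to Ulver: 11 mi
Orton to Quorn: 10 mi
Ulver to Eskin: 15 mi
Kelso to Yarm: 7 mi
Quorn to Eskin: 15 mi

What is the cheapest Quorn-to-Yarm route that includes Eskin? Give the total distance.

Best Quorn to Eskin: Quorn → Eskin costing 15
Best Eskin to Yarm: Eskin → Yarm costing 14
Total via Eskin: 15 + 14 = 29 mi.

29 mi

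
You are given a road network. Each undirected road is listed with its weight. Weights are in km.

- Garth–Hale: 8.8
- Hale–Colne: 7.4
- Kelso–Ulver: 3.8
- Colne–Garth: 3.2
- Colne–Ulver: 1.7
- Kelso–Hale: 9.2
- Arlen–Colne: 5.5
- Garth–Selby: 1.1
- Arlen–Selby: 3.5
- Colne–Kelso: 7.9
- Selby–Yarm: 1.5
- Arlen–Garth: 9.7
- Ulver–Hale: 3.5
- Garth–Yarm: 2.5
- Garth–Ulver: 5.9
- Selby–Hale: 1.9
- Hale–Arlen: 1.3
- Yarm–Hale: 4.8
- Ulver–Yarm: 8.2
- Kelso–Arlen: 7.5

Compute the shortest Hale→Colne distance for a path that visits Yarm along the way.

Best Hale to Yarm: Hale → Selby → Yarm costing 3.4
Best Yarm to Colne: Yarm → Garth → Colne costing 5.7
Total via Yarm: 3.4 + 5.7 = 9.1 km.

9.1 km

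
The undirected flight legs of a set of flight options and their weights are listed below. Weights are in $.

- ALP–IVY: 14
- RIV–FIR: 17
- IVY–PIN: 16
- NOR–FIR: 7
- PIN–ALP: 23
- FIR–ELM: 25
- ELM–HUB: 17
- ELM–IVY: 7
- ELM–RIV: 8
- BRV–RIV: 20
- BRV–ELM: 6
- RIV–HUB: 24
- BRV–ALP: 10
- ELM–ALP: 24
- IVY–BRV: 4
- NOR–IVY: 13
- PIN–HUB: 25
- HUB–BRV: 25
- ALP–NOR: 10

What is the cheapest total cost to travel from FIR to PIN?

$36

Compare a few routes:
FIR–NOR–ALP–PIN: 7+10+23 = 40
FIR–NOR–IVY–PIN: 7+13+16 = 36
The minimum is $36 via FIR–NOR–IVY–PIN.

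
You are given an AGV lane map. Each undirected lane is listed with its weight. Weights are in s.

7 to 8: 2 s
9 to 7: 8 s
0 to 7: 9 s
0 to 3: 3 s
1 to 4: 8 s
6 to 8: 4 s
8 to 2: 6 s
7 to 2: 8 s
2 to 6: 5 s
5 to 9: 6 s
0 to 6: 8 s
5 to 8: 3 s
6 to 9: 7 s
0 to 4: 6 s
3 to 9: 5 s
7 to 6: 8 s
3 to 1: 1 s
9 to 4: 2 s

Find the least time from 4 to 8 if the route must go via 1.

Best 4 to 1: 4–1 costing 8
Shortest 1→8: 1–3–9–5–8 = 15
Total via 1: 8 + 15 = 23 s.

23 s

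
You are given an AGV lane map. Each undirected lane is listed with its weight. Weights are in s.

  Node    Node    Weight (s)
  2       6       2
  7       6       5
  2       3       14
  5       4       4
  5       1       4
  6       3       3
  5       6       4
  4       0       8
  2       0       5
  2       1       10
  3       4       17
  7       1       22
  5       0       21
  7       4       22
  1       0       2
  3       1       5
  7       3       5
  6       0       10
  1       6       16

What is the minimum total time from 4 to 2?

10 s

Enumerating some paths:
4 → 5 → 6 → 2: 4+4+2 = 10
4 → 5 → 1 → 3 → 6 → 2: 4+4+5+3+2 = 18
4 → 0 → 2: 8+5 = 13
4 → 5 → 1 → 0 → 2: 4+4+2+5 = 15
Cheapest is 4 → 5 → 6 → 2 at 10 s.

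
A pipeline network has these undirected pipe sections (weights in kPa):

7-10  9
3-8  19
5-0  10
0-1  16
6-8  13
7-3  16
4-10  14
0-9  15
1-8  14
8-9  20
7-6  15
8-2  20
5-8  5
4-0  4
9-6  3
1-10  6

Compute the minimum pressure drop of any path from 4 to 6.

22 kPa

Settle nodes by increasing distance from 4:
4: 0
0: 4  (via 4)
5: 14  (via 0)
10: 14  (via 4)
8: 19  (via 5)
9: 19  (via 0)
1: 20  (via 0)
6: 22  (via 9)
Shortest route: 4 → 0 → 9 → 6 = 22 kPa.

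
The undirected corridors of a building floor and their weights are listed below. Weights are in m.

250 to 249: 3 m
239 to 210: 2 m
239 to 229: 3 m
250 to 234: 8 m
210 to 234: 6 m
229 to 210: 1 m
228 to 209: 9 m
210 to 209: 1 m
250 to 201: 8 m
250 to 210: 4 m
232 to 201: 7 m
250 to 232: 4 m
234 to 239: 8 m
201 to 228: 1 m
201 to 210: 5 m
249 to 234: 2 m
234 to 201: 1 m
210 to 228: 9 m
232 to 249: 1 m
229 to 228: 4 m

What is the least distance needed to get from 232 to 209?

9 m

Settle nodes by increasing distance from 232:
232: 0
249: 1  (via 232)
234: 3  (via 249)
250: 4  (via 232)
201: 4  (via 234)
228: 5  (via 201)
210: 8  (via 250)
229: 9  (via 228)
209: 9  (via 210)
Shortest route: 232–250–210–209 = 9 m.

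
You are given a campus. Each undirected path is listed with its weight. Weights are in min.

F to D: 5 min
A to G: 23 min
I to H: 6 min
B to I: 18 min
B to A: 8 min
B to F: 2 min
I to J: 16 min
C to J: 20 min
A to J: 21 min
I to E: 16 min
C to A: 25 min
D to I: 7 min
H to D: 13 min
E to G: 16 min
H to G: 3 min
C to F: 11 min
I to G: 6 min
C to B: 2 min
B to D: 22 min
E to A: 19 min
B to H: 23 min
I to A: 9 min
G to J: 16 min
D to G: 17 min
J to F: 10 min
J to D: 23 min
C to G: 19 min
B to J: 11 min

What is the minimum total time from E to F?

28 min

Enumerating some paths:
E → G → I → D → F: 16+6+7+5 = 34
E → I → A → B → F: 16+9+8+2 = 35
E → I → D → F: 16+7+5 = 28
E → A → B → F: 19+8+2 = 29
Cheapest is E → I → D → F at 28 min.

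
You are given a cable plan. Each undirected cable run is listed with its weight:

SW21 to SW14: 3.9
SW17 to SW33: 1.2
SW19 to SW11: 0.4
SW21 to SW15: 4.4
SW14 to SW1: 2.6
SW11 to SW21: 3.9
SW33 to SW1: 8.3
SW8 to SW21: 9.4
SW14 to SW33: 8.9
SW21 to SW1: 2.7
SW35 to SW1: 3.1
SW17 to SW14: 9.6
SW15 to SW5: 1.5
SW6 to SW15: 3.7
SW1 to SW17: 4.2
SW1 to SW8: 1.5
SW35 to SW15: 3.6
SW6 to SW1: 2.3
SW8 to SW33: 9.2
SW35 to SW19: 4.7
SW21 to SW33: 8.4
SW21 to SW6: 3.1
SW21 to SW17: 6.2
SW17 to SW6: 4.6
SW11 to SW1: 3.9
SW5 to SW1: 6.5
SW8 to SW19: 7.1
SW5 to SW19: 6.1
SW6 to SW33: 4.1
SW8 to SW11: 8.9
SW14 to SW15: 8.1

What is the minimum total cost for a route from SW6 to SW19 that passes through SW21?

7.4

Shortest SW6→SW21: SW6–SW21 = 3.1
Best SW21 to SW19: SW21–SW11–SW19 costing 4.3
Total via SW21: 3.1 + 4.3 = 7.4.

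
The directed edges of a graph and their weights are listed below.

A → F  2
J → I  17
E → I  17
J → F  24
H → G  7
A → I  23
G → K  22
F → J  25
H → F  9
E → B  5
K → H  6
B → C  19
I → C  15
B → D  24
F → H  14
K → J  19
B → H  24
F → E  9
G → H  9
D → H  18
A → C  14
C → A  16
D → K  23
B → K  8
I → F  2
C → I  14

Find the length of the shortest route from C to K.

Running Dijkstra from C:
C: 0
I: 14  (via C)
A: 16  (via C)
F: 16  (via I)
E: 25  (via F)
B: 30  (via E)
H: 30  (via F)
G: 37  (via H)
K: 38  (via B)
Shortest route: C → I → F → E → B → K = 38.

38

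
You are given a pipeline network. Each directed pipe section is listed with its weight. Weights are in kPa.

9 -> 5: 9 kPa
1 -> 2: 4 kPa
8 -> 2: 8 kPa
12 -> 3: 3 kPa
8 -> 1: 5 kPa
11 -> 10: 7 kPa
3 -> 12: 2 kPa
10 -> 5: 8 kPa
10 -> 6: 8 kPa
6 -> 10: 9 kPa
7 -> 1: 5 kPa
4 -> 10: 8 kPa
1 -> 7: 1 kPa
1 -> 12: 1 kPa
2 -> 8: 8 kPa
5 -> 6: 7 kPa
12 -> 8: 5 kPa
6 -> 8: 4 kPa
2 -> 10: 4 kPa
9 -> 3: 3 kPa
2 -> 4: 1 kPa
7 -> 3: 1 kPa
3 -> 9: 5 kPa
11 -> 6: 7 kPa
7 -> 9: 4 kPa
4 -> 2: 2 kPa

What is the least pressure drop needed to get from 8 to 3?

7 kPa

Settle nodes by increasing distance from 8:
8: 0
1: 5  (via 8)
7: 6  (via 1)
12: 6  (via 1)
3: 7  (via 7)
Shortest route: 8–1–7–3 = 7 kPa.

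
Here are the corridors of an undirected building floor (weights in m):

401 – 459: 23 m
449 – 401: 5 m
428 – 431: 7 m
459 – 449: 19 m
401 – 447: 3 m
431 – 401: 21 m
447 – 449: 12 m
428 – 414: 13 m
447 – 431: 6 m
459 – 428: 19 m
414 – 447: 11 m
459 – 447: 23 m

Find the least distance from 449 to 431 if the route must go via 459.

45 m

Shortest 449→459: 449–459 = 19
Shortest 459→431: 459–428–431 = 26
Total via 459: 19 + 26 = 45 m.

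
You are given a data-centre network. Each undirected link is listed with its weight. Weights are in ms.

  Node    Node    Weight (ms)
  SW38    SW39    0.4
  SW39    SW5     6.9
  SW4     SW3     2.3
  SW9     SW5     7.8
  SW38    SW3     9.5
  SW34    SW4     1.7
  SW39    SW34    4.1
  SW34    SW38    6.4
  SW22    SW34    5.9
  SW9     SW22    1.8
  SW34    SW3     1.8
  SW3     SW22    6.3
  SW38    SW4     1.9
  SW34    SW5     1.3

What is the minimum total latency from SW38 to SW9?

11.3 ms

Settle nodes by increasing distance from SW38:
SW38: 0
SW39: 0.4  (via SW38)
SW4: 1.9  (via SW38)
SW34: 3.6  (via SW4)
SW3: 4.2  (via SW4)
SW5: 4.9  (via SW34)
SW22: 9.5  (via SW34)
SW9: 11.3  (via SW22)
Shortest route: SW38 → SW4 → SW34 → SW22 → SW9 = 11.3 ms.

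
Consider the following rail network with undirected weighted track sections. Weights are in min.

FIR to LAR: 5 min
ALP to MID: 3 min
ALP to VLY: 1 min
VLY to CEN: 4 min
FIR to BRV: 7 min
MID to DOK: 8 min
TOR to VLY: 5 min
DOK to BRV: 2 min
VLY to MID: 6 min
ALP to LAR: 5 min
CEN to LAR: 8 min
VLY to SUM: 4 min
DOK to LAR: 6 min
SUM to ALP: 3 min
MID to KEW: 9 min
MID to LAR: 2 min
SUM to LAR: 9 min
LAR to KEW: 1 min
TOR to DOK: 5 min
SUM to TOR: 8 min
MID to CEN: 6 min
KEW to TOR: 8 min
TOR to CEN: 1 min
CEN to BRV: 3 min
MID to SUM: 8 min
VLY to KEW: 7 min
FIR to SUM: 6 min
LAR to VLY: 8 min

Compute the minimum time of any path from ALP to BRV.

8 min

Compare a few routes:
ALP–VLY–CEN–BRV: 1+4+3 = 8
ALP–VLY–TOR–CEN–BRV: 1+5+1+3 = 10
Cheapest is ALP–VLY–CEN–BRV at 8 min.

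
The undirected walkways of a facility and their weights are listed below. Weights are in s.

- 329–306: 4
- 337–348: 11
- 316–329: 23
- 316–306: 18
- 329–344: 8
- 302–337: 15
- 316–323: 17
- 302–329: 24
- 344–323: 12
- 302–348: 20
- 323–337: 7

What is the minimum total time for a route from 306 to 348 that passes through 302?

48 s

Shortest 306→302: 306–329–302 = 28
Shortest 302→348: 302–348 = 20
Total via 302: 28 + 20 = 48 s.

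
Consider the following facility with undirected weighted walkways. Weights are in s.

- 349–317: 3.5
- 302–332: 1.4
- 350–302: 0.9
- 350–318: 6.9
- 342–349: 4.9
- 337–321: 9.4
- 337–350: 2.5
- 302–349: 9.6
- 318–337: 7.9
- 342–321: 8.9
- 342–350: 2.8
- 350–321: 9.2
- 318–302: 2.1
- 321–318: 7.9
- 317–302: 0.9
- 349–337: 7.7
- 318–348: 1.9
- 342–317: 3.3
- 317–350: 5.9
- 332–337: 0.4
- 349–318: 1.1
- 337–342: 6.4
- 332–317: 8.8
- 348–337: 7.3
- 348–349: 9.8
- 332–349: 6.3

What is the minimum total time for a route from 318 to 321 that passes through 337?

13.3 s

Best 318 to 337: 318 → 302 → 332 → 337 costing 3.9
Shortest 337→321: 337 → 321 = 9.4
Total via 337: 3.9 + 9.4 = 13.3 s.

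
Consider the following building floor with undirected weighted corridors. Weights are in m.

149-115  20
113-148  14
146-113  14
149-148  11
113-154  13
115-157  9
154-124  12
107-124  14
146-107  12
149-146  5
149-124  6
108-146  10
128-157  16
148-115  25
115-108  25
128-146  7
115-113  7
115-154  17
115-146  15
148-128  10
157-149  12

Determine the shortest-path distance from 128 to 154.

Candidate routes:
128 → 146 → 113 → 154: 7+14+13 = 34
128 → 146 → 149 → 124 → 154: 7+5+6+12 = 30
The minimum is 30 m via 128 → 146 → 149 → 124 → 154.

30 m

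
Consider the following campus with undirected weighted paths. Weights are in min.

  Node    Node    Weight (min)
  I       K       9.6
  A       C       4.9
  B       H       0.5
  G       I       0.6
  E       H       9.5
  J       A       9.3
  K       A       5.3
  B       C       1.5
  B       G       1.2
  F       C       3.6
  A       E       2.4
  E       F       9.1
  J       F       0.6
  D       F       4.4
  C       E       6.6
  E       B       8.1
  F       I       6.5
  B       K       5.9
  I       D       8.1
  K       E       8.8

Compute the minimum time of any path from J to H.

Settle nodes by increasing distance from J:
J: 0
F: 0.6  (via J)
C: 4.2  (via F)
D: 5  (via F)
B: 5.7  (via C)
H: 6.2  (via B)
Shortest route: J → F → C → B → H = 6.2 min.

6.2 min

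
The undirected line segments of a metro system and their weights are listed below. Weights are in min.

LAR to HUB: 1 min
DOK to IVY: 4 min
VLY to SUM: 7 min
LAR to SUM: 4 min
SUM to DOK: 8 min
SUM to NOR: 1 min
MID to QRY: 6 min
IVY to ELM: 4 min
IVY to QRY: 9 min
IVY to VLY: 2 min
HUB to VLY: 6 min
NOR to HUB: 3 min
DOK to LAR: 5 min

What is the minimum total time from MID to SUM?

24 min

Settle nodes by increasing distance from MID:
MID: 0
QRY: 6  (via MID)
IVY: 15  (via QRY)
VLY: 17  (via IVY)
DOK: 19  (via IVY)
ELM: 19  (via IVY)
HUB: 23  (via VLY)
SUM: 24  (via VLY)
Shortest route: MID → QRY → IVY → VLY → SUM = 24 min.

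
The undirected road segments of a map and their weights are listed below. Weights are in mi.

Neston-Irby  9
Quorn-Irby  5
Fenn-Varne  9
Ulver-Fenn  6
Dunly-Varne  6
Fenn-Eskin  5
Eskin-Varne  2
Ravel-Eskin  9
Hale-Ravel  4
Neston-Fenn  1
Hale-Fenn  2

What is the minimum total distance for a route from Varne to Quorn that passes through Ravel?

Best Varne to Ravel: Varne–Eskin–Ravel costing 11
Shortest Ravel→Quorn: Ravel–Hale–Fenn–Neston–Irby–Quorn = 21
Total via Ravel: 11 + 21 = 32 mi.

32 mi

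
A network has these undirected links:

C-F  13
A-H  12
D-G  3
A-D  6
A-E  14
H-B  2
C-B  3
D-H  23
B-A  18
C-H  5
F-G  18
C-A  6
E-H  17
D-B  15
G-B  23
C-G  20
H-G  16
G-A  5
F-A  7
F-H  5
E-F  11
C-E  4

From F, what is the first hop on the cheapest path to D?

Candidate routes:
F - G - D: 18+3 = 21
F - A - G - D: 7+5+3 = 15
F - A - D: 7+6 = 13
Cheapest is F - A - D at 13.
So from F the first move is to A.

A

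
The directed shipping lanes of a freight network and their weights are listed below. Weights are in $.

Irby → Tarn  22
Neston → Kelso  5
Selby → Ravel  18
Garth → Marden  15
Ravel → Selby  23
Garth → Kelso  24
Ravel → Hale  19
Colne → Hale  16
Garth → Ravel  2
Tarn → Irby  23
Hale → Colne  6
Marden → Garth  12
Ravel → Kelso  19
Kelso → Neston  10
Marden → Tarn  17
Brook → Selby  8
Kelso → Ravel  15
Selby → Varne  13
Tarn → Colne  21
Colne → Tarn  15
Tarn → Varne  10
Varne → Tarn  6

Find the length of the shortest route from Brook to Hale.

Compare a few routes:
Brook → Selby → Varne → Tarn → Colne → Hale: 8+13+6+21+16 = 64
Brook → Selby → Ravel → Hale: 8+18+19 = 45
The minimum is $45 via Brook → Selby → Ravel → Hale.

$45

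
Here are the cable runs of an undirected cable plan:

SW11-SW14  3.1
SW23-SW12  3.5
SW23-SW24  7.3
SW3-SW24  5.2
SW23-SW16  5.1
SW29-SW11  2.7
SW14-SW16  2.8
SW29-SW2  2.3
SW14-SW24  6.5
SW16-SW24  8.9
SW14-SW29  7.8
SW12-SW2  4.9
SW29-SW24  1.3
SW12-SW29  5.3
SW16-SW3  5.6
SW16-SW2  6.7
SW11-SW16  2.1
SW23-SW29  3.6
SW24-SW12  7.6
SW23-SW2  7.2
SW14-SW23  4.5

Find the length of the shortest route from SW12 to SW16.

Enumerating some paths:
SW12–SW23–SW16: 3.5+5.1 = 8.6
SW12–SW29–SW11–SW16: 5.3+2.7+2.1 = 10.1
The minimum is 8.6 via SW12–SW23–SW16.

8.6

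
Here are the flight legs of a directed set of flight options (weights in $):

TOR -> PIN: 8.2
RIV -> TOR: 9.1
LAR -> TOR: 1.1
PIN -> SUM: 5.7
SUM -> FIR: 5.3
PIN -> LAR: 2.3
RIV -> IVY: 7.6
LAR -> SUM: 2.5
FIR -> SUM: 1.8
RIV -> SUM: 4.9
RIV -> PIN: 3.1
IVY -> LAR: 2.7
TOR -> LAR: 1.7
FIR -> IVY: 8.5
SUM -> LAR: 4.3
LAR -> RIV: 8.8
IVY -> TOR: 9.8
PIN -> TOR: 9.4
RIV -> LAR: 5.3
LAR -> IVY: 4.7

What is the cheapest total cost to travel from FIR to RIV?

Settle nodes by increasing distance from FIR:
FIR: 0
SUM: 1.8  (via FIR)
LAR: 6.1  (via SUM)
TOR: 7.2  (via LAR)
IVY: 8.5  (via FIR)
RIV: 14.9  (via LAR)
Shortest route: FIR–SUM–LAR–RIV = $14.9.

$14.9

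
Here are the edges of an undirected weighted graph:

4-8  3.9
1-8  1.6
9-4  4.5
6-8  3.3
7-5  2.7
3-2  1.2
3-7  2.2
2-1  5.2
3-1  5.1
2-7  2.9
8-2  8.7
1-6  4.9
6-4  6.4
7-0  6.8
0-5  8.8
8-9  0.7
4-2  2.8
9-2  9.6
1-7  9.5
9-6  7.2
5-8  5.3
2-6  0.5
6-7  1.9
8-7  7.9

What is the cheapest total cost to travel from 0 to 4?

Compare a few routes:
0 - 7 - 2 - 4: 6.8+2.9+2.8 = 12.5
0 - 7 - 6 - 4: 6.8+1.9+6.4 = 15.1
0 - 7 - 3 - 2 - 4: 6.8+2.2+1.2+2.8 = 13
0 - 7 - 6 - 2 - 4: 6.8+1.9+0.5+2.8 = 12
The minimum is 12 via 0 - 7 - 6 - 2 - 4.

12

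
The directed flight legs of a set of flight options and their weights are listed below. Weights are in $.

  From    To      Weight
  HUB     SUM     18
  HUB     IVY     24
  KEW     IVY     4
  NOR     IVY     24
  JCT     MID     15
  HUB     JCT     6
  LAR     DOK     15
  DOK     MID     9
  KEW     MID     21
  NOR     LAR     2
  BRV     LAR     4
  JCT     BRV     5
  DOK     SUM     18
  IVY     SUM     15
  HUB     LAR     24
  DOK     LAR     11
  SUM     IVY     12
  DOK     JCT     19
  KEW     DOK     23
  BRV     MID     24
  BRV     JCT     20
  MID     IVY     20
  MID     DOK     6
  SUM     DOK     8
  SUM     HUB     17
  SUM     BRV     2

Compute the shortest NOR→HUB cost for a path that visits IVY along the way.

$56

Best NOR to IVY: NOR → IVY costing 24
Best IVY to HUB: IVY → SUM → HUB costing 32
Total via IVY: 24 + 32 = $56.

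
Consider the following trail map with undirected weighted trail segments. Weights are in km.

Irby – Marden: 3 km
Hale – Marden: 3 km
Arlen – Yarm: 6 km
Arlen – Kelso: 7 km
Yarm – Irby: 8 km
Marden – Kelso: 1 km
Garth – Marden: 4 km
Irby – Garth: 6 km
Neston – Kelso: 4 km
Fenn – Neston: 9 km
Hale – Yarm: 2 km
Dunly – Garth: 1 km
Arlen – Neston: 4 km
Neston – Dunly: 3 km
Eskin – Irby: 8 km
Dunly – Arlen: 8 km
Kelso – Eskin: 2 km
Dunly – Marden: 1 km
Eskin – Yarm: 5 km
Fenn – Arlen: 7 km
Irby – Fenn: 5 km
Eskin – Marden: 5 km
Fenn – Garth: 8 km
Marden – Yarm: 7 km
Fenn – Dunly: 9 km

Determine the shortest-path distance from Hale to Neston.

Enumerating some paths:
Hale–Marden–Dunly–Neston: 3+1+3 = 7
Hale–Marden–Kelso–Neston: 3+1+4 = 8
Cheapest is Hale–Marden–Dunly–Neston at 7 km.

7 km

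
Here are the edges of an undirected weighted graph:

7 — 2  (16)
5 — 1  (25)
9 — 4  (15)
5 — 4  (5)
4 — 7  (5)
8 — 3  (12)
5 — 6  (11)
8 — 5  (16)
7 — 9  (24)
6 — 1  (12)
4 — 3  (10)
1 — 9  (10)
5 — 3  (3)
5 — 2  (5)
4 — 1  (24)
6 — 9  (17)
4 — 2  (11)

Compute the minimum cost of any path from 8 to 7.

25

Running Dijkstra from 8:
8: 0
3: 12  (via 8)
5: 15  (via 3)
2: 20  (via 5)
4: 20  (via 5)
7: 25  (via 4)
Shortest route: 8 → 3 → 5 → 4 → 7 = 25.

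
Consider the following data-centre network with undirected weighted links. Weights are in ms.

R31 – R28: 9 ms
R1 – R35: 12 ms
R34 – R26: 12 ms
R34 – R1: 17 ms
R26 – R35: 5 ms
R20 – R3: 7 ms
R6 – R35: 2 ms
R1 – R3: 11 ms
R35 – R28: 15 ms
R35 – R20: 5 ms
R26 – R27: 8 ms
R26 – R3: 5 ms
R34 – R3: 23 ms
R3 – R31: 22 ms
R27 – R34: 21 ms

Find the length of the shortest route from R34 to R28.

Enumerating some paths:
R34–R26–R35–R28: 12+5+15 = 32
R34–R26–R3–R20–R35–R28: 12+5+7+5+15 = 44
R34–R1–R35–R28: 17+12+15 = 44
Cheapest is R34–R26–R35–R28 at 32 ms.

32 ms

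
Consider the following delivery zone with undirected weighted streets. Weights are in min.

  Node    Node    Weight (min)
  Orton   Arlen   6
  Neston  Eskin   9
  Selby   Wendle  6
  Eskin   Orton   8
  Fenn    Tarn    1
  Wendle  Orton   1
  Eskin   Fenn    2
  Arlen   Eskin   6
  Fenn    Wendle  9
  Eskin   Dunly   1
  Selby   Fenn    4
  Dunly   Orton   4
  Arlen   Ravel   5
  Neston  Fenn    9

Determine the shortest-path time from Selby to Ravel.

Compare a few routes:
Selby - Wendle - Orton - Dunly - Eskin - Arlen - Ravel: 6+1+4+1+6+5 = 23
Selby - Wendle - Orton - Arlen - Ravel: 6+1+6+5 = 18
Selby - Fenn - Eskin - Arlen - Ravel: 4+2+6+5 = 17
Selby - Fenn - Eskin - Dunly - Orton - Arlen - Ravel: 4+2+1+4+6+5 = 22
Cheapest is Selby - Fenn - Eskin - Arlen - Ravel at 17 min.

17 min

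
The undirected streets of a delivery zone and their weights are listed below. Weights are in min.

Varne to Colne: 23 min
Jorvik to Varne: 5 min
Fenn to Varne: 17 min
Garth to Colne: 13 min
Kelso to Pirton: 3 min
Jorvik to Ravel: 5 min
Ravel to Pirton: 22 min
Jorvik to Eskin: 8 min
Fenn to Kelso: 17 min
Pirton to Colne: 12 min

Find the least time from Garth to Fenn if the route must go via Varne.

Shortest Garth→Varne: Garth–Colne–Varne = 36
Best Varne to Fenn: Varne–Fenn costing 17
Total via Varne: 36 + 17 = 53 min.

53 min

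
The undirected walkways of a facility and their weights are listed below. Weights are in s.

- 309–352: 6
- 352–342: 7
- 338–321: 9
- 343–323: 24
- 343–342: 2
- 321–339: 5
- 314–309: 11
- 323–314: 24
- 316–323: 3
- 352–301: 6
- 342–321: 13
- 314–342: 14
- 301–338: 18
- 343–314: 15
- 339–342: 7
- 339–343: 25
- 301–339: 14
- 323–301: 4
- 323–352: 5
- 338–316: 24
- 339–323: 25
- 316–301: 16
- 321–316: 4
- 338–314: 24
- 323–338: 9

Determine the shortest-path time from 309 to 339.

Candidate routes:
309 - 352 - 342 - 339: 6+7+7 = 20
309 - 352 - 323 - 316 - 321 - 339: 6+5+3+4+5 = 23
The minimum is 20 s via 309 - 352 - 342 - 339.

20 s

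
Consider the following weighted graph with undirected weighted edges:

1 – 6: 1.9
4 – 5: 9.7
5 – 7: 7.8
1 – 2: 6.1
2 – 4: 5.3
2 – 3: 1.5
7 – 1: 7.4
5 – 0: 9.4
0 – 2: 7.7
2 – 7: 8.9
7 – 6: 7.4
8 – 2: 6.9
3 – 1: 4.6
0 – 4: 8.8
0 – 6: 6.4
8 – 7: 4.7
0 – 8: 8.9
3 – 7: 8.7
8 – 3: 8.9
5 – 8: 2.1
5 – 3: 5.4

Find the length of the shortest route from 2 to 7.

Running Dijkstra from 2:
2: 0
3: 1.5  (via 2)
4: 5.3  (via 2)
1: 6.1  (via 2)
5: 6.9  (via 3)
8: 6.9  (via 2)
0: 7.7  (via 2)
6: 8  (via 1)
7: 8.9  (via 2)
Shortest route: 2 → 7 = 8.9.

8.9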